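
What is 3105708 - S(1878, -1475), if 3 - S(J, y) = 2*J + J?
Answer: 3111339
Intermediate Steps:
S(J, y) = 3 - 3*J (S(J, y) = 3 - (2*J + J) = 3 - 3*J)
3105708 - S(1878, -1475) = 3105708 - (3 - 3*1878) = 3105708 - (3 - 5634) = 3105708 - 1*(-5631) = 3105708 + 5631 = 3111339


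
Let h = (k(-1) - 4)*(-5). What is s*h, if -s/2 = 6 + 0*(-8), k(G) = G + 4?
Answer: -60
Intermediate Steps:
k(G) = 4 + G
h = 5 (h = ((4 - 1) - 4)*(-5) = (3 - 4)*(-5) = -1*(-5) = 5)
s = -12 (s = -2*(6 + 0*(-8)) = -2*(6 + 0) = -2*6 = -12)
s*h = -12*5 = -60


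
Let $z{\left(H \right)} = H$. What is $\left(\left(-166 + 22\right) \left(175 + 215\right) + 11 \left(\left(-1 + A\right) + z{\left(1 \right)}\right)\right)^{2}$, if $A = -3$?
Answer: $3157653249$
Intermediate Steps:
$\left(\left(-166 + 22\right) \left(175 + 215\right) + 11 \left(\left(-1 + A\right) + z{\left(1 \right)}\right)\right)^{2} = \left(\left(-166 + 22\right) \left(175 + 215\right) + 11 \left(\left(-1 - 3\right) + 1\right)\right)^{2} = \left(\left(-144\right) 390 + 11 \left(-4 + 1\right)\right)^{2} = \left(-56160 + 11 \left(-3\right)\right)^{2} = \left(-56160 - 33\right)^{2} = \left(-56193\right)^{2} = 3157653249$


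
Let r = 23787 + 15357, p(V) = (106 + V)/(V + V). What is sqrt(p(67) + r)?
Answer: sqrt(702892846)/134 ≈ 197.85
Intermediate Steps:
p(V) = (106 + V)/(2*V) (p(V) = (106 + V)/((2*V)) = (106 + V)*(1/(2*V)) = (106 + V)/(2*V))
r = 39144
sqrt(p(67) + r) = sqrt((1/2)*(106 + 67)/67 + 39144) = sqrt((1/2)*(1/67)*173 + 39144) = sqrt(173/134 + 39144) = sqrt(5245469/134) = sqrt(702892846)/134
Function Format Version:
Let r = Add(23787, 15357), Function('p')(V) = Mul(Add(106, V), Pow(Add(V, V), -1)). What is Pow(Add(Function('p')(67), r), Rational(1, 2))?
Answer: Mul(Rational(1, 134), Pow(702892846, Rational(1, 2))) ≈ 197.85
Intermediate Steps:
Function('p')(V) = Mul(Rational(1, 2), Pow(V, -1), Add(106, V)) (Function('p')(V) = Mul(Add(106, V), Pow(Mul(2, V), -1)) = Mul(Add(106, V), Mul(Rational(1, 2), Pow(V, -1))) = Mul(Rational(1, 2), Pow(V, -1), Add(106, V)))
r = 39144
Pow(Add(Function('p')(67), r), Rational(1, 2)) = Pow(Add(Mul(Rational(1, 2), Pow(67, -1), Add(106, 67)), 39144), Rational(1, 2)) = Pow(Add(Mul(Rational(1, 2), Rational(1, 67), 173), 39144), Rational(1, 2)) = Pow(Add(Rational(173, 134), 39144), Rational(1, 2)) = Pow(Rational(5245469, 134), Rational(1, 2)) = Mul(Rational(1, 134), Pow(702892846, Rational(1, 2)))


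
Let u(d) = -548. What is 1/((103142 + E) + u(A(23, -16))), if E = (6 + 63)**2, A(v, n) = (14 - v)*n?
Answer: 1/107355 ≈ 9.3149e-6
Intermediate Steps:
A(v, n) = n*(14 - v)
E = 4761 (E = 69**2 = 4761)
1/((103142 + E) + u(A(23, -16))) = 1/((103142 + 4761) - 548) = 1/(107903 - 548) = 1/107355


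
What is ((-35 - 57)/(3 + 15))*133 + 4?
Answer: -6082/9 ≈ -675.78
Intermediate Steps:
((-35 - 57)/(3 + 15))*133 + 4 = -92/18*133 + 4 = -92*1/18*133 + 4 = -46/9*133 + 4 = -6118/9 + 4 = -6082/9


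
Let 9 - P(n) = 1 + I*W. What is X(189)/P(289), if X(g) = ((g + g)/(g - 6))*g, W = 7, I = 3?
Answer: -23814/793 ≈ -30.030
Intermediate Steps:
X(g) = 2*g²/(-6 + g) (X(g) = ((2*g)/(-6 + g))*g = (2*g/(-6 + g))*g = 2*g²/(-6 + g))
P(n) = -13 (P(n) = 9 - (1 + 3*7) = 9 - (1 + 21) = 9 - 1*22 = 9 - 22 = -13)
X(189)/P(289) = (2*189²/(-6 + 189))/(-13) = (2*35721/183)*(-1/13) = (2*35721*(1/183))*(-1/13) = (23814/61)*(-1/13) = -23814/793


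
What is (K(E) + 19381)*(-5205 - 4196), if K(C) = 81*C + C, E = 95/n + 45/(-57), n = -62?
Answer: -106262078874/589 ≈ -1.8041e+8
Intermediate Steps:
E = -2735/1178 (E = 95/(-62) + 45/(-57) = 95*(-1/62) + 45*(-1/57) = -95/62 - 15/19 = -2735/1178 ≈ -2.3217)
K(C) = 82*C
(K(E) + 19381)*(-5205 - 4196) = (82*(-2735/1178) + 19381)*(-5205 - 4196) = (-112135/589 + 19381)*(-9401) = (11303274/589)*(-9401) = -106262078874/589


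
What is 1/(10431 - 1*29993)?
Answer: -1/19562 ≈ -5.1120e-5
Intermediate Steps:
1/(10431 - 1*29993) = 1/(10431 - 29993) = 1/(-19562) = -1/19562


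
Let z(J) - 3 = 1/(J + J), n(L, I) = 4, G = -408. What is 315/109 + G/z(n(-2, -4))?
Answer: -347901/2725 ≈ -127.67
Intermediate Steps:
z(J) = 3 + 1/(2*J) (z(J) = 3 + 1/(J + J) = 3 + 1/(2*J))
315/109 + G/z(n(-2, -4)) = 315/109 - 408/(3 + (½)/4) = 315*(1/109) - 408/(3 + (½)*(¼)) = 315/109 - 408/(3 + ⅛) = 315/109 - 408/25/8 = 315/109 - 408*8/25 = 315/109 - 3264/25 = -347901/2725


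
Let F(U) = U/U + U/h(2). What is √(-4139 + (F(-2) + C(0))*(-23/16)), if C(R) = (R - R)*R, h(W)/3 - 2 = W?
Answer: I*√2384754/24 ≈ 64.344*I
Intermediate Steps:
h(W) = 6 + 3*W
F(U) = 1 + U/12 (F(U) = U/U + U/(6 + 3*2) = 1 + U/(6 + 6) = 1 + U/12)
C(R) = 0 (C(R) = 0*R = 0)
√(-4139 + (F(-2) + C(0))*(-23/16)) = √(-4139 + ((1 + (1/12)*(-2)) + 0)*(-23/16)) = √(-4139 + ((1 - ⅙) + 0)*(-23*1/16)) = √(-4139 + (⅚ + 0)*(-23/16)) = √(-4139 + (⅚)*(-23/16)) = √(-4139 - 115/96) = √(-397459/96) = I*√2384754/24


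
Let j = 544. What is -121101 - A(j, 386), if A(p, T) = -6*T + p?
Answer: -119329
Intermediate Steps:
A(p, T) = p - 6*T
-121101 - A(j, 386) = -121101 - (544 - 6*386) = -121101 - (544 - 2316) = -121101 - 1*(-1772) = -121101 + 1772 = -119329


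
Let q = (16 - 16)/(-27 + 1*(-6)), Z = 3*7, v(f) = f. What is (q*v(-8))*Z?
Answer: 0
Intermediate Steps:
Z = 21
q = 0 (q = 0/(-27 - 6) = 0/(-33) = 0*(-1/33) = 0)
(q*v(-8))*Z = (0*(-8))*21 = 0*21 = 0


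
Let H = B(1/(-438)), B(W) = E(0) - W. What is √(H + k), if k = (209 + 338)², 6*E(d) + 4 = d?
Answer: √6377924882/146 ≈ 547.00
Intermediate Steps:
E(d) = -⅔ + d/6
k = 299209 (k = 547² = 299209)
B(W) = -⅔ - W (B(W) = (-⅔ + (⅙)*0) - W = (-⅔ + 0) - W = -⅔ - W)
H = -97/146 (H = -⅔ - 1/(-438) = -⅔ - 1*(-1/438) = -⅔ + 1/438 = -97/146 ≈ -0.66438)
√(H + k) = √(-97/146 + 299209) = √(43684417/146) = √6377924882/146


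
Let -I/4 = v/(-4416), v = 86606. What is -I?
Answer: -43303/552 ≈ -78.448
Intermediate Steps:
I = 43303/552 (I = -346424/(-4416) = -346424*(-1)/4416 = -4*(-43303/2208) = 43303/552 ≈ 78.448)
-I = -1*43303/552 = -43303/552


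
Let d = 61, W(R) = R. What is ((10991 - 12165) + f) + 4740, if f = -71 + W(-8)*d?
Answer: 3007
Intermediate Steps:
f = -559 (f = -71 - 8*61 = -71 - 488 = -559)
((10991 - 12165) + f) + 4740 = ((10991 - 12165) - 559) + 4740 = (-1174 - 559) + 4740 = -1733 + 4740 = 3007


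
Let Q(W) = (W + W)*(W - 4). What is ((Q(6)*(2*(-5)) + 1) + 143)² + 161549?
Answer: 170765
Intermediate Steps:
Q(W) = 2*W*(-4 + W) (Q(W) = (2*W)*(-4 + W) = 2*W*(-4 + W))
((Q(6)*(2*(-5)) + 1) + 143)² + 161549 = (((2*6*(-4 + 6))*(2*(-5)) + 1) + 143)² + 161549 = (((2*6*2)*(-10) + 1) + 143)² + 161549 = ((24*(-10) + 1) + 143)² + 161549 = ((-240 + 1) + 143)² + 161549 = (-239 + 143)² + 161549 = (-96)² + 161549 = 9216 + 161549 = 170765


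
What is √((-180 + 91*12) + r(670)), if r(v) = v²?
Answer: 2*√112453 ≈ 670.68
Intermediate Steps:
√((-180 + 91*12) + r(670)) = √((-180 + 91*12) + 670²) = √((-180 + 1092) + 448900) = √(912 + 448900) = √449812 = 2*√112453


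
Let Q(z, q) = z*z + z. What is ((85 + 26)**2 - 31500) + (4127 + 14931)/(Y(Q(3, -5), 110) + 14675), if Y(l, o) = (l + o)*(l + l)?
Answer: -337588879/17603 ≈ -19178.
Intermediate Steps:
Q(z, q) = z + z**2 (Q(z, q) = z**2 + z = z + z**2)
Y(l, o) = 2*l*(l + o) (Y(l, o) = (l + o)*(2*l) = 2*l*(l + o))
((85 + 26)**2 - 31500) + (4127 + 14931)/(Y(Q(3, -5), 110) + 14675) = ((85 + 26)**2 - 31500) + (4127 + 14931)/(2*(3*(1 + 3))*(3*(1 + 3) + 110) + 14675) = (111**2 - 31500) + 19058/(2*(3*4)*(3*4 + 110) + 14675) = (12321 - 31500) + 19058/(2*12*(12 + 110) + 14675) = -19179 + 19058/(2*12*122 + 14675) = -19179 + 19058/(2928 + 14675) = -19179 + 19058/17603 = -337588879/17603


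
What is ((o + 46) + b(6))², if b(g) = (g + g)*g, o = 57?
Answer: 30625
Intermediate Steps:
b(g) = 2*g² (b(g) = (2*g)*g = 2*g²)
((o + 46) + b(6))² = ((57 + 46) + 2*6²)² = (103 + 2*36)² = (103 + 72)² = 175² = 30625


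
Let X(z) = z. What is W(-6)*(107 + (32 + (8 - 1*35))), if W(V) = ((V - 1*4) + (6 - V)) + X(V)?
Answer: -448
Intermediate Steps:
W(V) = 2 + V (W(V) = ((V - 1*4) + (6 - V)) + V = ((V - 4) + (6 - V)) + V = ((-4 + V) + (6 - V)) + V = 2 + V)
W(-6)*(107 + (32 + (8 - 1*35))) = (2 - 6)*(107 + (32 + (8 - 1*35))) = -4*(107 + (32 + (8 - 35))) = -4*(107 + (32 - 27)) = -4*(107 + 5) = -4*112 = -448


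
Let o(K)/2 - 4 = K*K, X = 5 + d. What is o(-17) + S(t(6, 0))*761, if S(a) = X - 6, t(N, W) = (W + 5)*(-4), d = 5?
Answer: 3630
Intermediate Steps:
t(N, W) = -20 - 4*W (t(N, W) = (5 + W)*(-4) = -20 - 4*W)
X = 10 (X = 5 + 5 = 10)
o(K) = 8 + 2*K**2 (o(K) = 8 + 2*(K*K) = 8 + 2*K**2)
S(a) = 4 (S(a) = 10 - 6 = 4)
o(-17) + S(t(6, 0))*761 = (8 + 2*(-17)**2) + 4*761 = (8 + 2*289) + 3044 = (8 + 578) + 3044 = 586 + 3044 = 3630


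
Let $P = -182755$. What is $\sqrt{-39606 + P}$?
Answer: $i \sqrt{222361} \approx 471.55 i$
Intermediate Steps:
$\sqrt{-39606 + P} = \sqrt{-39606 - 182755} = \sqrt{-222361} = i \sqrt{222361}$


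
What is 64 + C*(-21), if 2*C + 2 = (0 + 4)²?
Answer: -83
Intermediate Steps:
C = 7 (C = -1 + (0 + 4)²/2 = -1 + (½)*4² = -1 + (½)*16 = -1 + 8 = 7)
64 + C*(-21) = 64 + 7*(-21) = 64 - 147 = -83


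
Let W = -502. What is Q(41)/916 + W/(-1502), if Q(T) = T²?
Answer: 1492347/687916 ≈ 2.1694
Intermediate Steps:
Q(41)/916 + W/(-1502) = 41²/916 - 502/(-1502) = 1681*(1/916) - 502*(-1/1502) = 1681/916 + 251/751 = 1492347/687916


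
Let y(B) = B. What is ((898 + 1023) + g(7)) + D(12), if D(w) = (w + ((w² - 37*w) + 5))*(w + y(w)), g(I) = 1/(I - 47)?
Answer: -194841/40 ≈ -4871.0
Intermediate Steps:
g(I) = 1/(-47 + I)
D(w) = 2*w*(5 + w² - 36*w) (D(w) = (w + ((w² - 37*w) + 5))*(w + w) = (w + (5 + w² - 37*w))*(2*w) = (5 + w² - 36*w)*(2*w) = 2*w*(5 + w² - 36*w))
((898 + 1023) + g(7)) + D(12) = ((898 + 1023) + 1/(-47 + 7)) + 2*12*(5 + 12² - 36*12) = (1921 + 1/(-40)) + 2*12*(5 + 144 - 432) = (1921 - 1/40) + 2*12*(-283) = 76839/40 - 6792 = -194841/40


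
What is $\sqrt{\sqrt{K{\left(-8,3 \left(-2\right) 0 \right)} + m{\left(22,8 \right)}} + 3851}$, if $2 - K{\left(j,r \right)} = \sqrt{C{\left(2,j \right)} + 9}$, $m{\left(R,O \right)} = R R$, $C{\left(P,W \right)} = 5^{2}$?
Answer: $\sqrt{3851 + \sqrt{486 - \sqrt{34}}} \approx 62.233$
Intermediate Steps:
$C{\left(P,W \right)} = 25$
$m{\left(R,O \right)} = R^{2}$
$K{\left(j,r \right)} = 2 - \sqrt{34}$ ($K{\left(j,r \right)} = 2 - \sqrt{25 + 9} = 2 - \sqrt{34}$)
$\sqrt{\sqrt{K{\left(-8,3 \left(-2\right) 0 \right)} + m{\left(22,8 \right)}} + 3851} = \sqrt{\sqrt{\left(2 - \sqrt{34}\right) + 22^{2}} + 3851} = \sqrt{\sqrt{\left(2 - \sqrt{34}\right) + 484} + 3851} = \sqrt{\sqrt{486 - \sqrt{34}} + 3851} = \sqrt{3851 + \sqrt{486 - \sqrt{34}}}$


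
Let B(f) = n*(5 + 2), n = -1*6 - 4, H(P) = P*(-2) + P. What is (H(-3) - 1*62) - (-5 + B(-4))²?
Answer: -5684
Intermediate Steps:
H(P) = -P (H(P) = -2*P + P = -P)
n = -10 (n = -6 - 4 = -10)
B(f) = -70 (B(f) = -10*(5 + 2) = -10*7 = -70)
(H(-3) - 1*62) - (-5 + B(-4))² = (-1*(-3) - 1*62) - (-5 - 70)² = (3 - 62) - 1*(-75)² = -59 - 1*5625 = -59 - 5625 = -5684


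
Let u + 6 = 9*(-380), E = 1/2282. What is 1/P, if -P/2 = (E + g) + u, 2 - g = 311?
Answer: 1141/8523269 ≈ 0.00013387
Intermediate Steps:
E = 1/2282 ≈ 0.00043821
u = -3426 (u = -6 + 9*(-380) = -6 - 3420 = -3426)
g = -309 (g = 2 - 1*311 = 2 - 311 = -309)
P = 8523269/1141 (P = -2*((1/2282 - 309) - 3426) = -2*(-705137/2282 - 3426) = -2*(-8523269/2282) = 8523269/1141 ≈ 7470.0)
1/P = 1/(8523269/1141) = 1141/8523269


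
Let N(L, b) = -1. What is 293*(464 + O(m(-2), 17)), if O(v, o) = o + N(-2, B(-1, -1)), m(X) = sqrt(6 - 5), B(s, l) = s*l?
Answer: 140640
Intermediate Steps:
B(s, l) = l*s
m(X) = 1 (m(X) = sqrt(1) = 1)
O(v, o) = -1 + o (O(v, o) = o - 1 = -1 + o)
293*(464 + O(m(-2), 17)) = 293*(464 + (-1 + 17)) = 293*(464 + 16) = 293*480 = 140640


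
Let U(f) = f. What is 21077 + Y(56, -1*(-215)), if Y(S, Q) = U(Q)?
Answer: 21292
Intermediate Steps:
Y(S, Q) = Q
21077 + Y(56, -1*(-215)) = 21077 - 1*(-215) = 21077 + 215 = 21292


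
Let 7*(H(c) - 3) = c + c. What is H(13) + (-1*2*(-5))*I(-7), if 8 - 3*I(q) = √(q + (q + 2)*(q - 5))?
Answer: 701/21 - 10*√53/3 ≈ 9.1139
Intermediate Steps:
I(q) = 8/3 - √(q + (-5 + q)*(2 + q))/3 (I(q) = 8/3 - √(q + (q + 2)*(q - 5))/3 = 8/3 - √(q + (2 + q)*(-5 + q))/3 = 8/3 - √(q + (-5 + q)*(2 + q))/3)
H(c) = 3 + 2*c/7 (H(c) = 3 + (c + c)/7 = 3 + (2*c)/7 = 3 + 2*c/7)
H(13) + (-1*2*(-5))*I(-7) = (3 + (2/7)*13) + (-1*2*(-5))*(8/3 - √(-10 + (-7)² - 2*(-7))/3) = (3 + 26/7) + (-2*(-5))*(8/3 - √(-10 + 49 + 14)/3) = 47/7 + 10*(8/3 - √53/3) = 47/7 + (80/3 - 10*√53/3) = 701/21 - 10*√53/3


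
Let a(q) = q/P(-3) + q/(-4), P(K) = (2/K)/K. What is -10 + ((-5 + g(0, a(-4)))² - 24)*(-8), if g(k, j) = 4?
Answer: 174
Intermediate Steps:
P(K) = 2/K²
a(q) = 17*q/4 (a(q) = q/((2/(-3)²)) + q/(-4) = q/((2*(⅑))) + q*(-¼) = q/(2/9) - q/4 = q*(9/2) - q/4 = 9*q/2 - q/4 = 17*q/4)
-10 + ((-5 + g(0, a(-4)))² - 24)*(-8) = -10 + ((-5 + 4)² - 24)*(-8) = -10 + ((-1)² - 24)*(-8) = -10 + (1 - 24)*(-8) = -10 - 23*(-8) = -10 + 184 = 174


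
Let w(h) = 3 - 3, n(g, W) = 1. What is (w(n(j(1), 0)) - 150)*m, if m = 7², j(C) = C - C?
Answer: -7350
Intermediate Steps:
j(C) = 0
w(h) = 0
m = 49
(w(n(j(1), 0)) - 150)*m = (0 - 150)*49 = -150*49 = -7350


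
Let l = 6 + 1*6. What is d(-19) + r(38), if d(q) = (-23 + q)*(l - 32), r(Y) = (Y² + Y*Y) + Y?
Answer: 3766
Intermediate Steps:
l = 12 (l = 6 + 6 = 12)
r(Y) = Y + 2*Y² (r(Y) = (Y² + Y²) + Y = 2*Y² + Y = Y + 2*Y²)
d(q) = 460 - 20*q (d(q) = (-23 + q)*(12 - 32) = (-23 + q)*(-20) = 460 - 20*q)
d(-19) + r(38) = (460 - 20*(-19)) + 38*(1 + 2*38) = (460 + 380) + 38*(1 + 76) = 840 + 38*77 = 840 + 2926 = 3766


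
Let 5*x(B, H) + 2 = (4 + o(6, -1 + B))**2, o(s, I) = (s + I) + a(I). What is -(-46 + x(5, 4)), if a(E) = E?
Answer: -92/5 ≈ -18.400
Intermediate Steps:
o(s, I) = s + 2*I (o(s, I) = (s + I) + I = (I + s) + I = s + 2*I)
x(B, H) = -2/5 + (8 + 2*B)**2/5 (x(B, H) = -2/5 + (4 + (6 + 2*(-1 + B)))**2/5 = -2/5 + (4 + (6 + (-2 + 2*B)))**2/5 = -2/5 + (4 + (4 + 2*B))**2/5 = -2/5 + (8 + 2*B)**2/5)
-(-46 + x(5, 4)) = -(-46 + (-2/5 + 4*(4 + 5)**2/5)) = -(-46 + (-2/5 + (4/5)*9**2)) = -(-46 + (-2/5 + (4/5)*81)) = -(-46 + (-2/5 + 324/5)) = -(-46 + 322/5) = -1*92/5 = -92/5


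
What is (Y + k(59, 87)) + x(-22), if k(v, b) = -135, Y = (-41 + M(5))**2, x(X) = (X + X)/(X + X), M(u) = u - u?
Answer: 1547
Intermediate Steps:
M(u) = 0
x(X) = 1 (x(X) = (2*X)/((2*X)) = (2*X)*(1/(2*X)) = 1)
Y = 1681 (Y = (-41 + 0)**2 = (-41)**2 = 1681)
(Y + k(59, 87)) + x(-22) = (1681 - 135) + 1 = 1546 + 1 = 1547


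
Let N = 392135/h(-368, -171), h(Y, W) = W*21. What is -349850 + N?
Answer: -1256703485/3591 ≈ -3.4996e+5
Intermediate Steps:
h(Y, W) = 21*W
N = -392135/3591 (N = 392135/((21*(-171))) = 392135/(-3591) = 392135*(-1/3591) = -392135/3591 ≈ -109.20)
-349850 + N = -349850 - 392135/3591 = -1256703485/3591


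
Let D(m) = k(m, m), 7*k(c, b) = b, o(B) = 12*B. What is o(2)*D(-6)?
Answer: -144/7 ≈ -20.571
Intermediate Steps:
k(c, b) = b/7
D(m) = m/7
o(2)*D(-6) = (12*2)*((⅐)*(-6)) = 24*(-6/7) = -144/7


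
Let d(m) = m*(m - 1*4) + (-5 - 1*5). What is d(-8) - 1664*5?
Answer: -8234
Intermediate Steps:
d(m) = -10 + m*(-4 + m) (d(m) = m*(m - 4) + (-5 - 5) = m*(-4 + m) - 10 = -10 + m*(-4 + m))
d(-8) - 1664*5 = (-10 + (-8)² - 4*(-8)) - 1664*5 = (-10 + 64 + 32) - 52*160 = 86 - 8320 = -8234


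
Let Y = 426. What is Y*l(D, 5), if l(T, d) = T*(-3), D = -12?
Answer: 15336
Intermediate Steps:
l(T, d) = -3*T
Y*l(D, 5) = 426*(-3*(-12)) = 426*36 = 15336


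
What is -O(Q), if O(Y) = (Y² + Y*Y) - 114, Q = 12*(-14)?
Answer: -56334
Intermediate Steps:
Q = -168
O(Y) = -114 + 2*Y² (O(Y) = (Y² + Y²) - 114 = 2*Y² - 114 = -114 + 2*Y²)
-O(Q) = -(-114 + 2*(-168)²) = -(-114 + 2*28224) = -(-114 + 56448) = -1*56334 = -56334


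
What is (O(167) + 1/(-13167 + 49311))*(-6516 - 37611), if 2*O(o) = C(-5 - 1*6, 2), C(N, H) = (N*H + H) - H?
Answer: 1949349449/4016 ≈ 4.8540e+5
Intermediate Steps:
C(N, H) = H*N (C(N, H) = (H*N + H) - H = (H + H*N) - H = H*N)
O(o) = -11 (O(o) = (2*(-5 - 1*6))/2 = (2*(-5 - 6))/2 = (2*(-11))/2 = (½)*(-22) = -11)
(O(167) + 1/(-13167 + 49311))*(-6516 - 37611) = (-11 + 1/(-13167 + 49311))*(-6516 - 37611) = (-11 + 1/36144)*(-44127) = -397583/36144*(-44127) = 1949349449/4016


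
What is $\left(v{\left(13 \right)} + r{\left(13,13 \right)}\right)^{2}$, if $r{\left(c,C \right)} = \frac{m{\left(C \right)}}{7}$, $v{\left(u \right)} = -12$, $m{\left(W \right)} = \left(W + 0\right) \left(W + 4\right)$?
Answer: $\frac{18769}{49} \approx 383.04$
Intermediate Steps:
$m{\left(W \right)} = W \left(4 + W\right)$
$r{\left(c,C \right)} = \frac{C \left(4 + C\right)}{7}$
$\left(v{\left(13 \right)} + r{\left(13,13 \right)}\right)^{2} = \left(-12 + \frac{1}{7} \cdot 13 \left(4 + 13\right)\right)^{2} = \left(-12 + \frac{1}{7} \cdot 13 \cdot 17\right)^{2} = \left(-12 + \frac{221}{7}\right)^{2} = \left(\frac{137}{7}\right)^{2} = \frac{18769}{49}$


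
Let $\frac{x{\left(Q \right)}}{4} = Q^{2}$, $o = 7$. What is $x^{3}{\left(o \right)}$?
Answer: $7529536$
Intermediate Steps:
$x{\left(Q \right)} = 4 Q^{2}$
$x^{3}{\left(o \right)} = \left(4 \cdot 7^{2}\right)^{3} = \left(4 \cdot 49\right)^{3} = 196^{3} = 7529536$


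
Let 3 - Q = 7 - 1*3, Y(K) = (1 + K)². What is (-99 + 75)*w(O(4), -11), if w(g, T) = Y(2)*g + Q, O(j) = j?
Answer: -840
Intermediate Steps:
Q = -1 (Q = 3 - (7 - 1*3) = 3 - (7 - 3) = 3 - 1*4 = 3 - 4 = -1)
w(g, T) = -1 + 9*g (w(g, T) = (1 + 2)²*g - 1 = 3²*g - 1 = 9*g - 1 = -1 + 9*g)
(-99 + 75)*w(O(4), -11) = (-99 + 75)*(-1 + 9*4) = -24*(-1 + 36) = -24*35 = -840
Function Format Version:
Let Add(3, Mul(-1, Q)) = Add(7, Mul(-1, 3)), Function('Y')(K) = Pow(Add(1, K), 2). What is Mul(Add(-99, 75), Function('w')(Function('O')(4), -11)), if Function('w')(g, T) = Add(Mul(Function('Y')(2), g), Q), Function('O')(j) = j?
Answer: -840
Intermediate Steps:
Q = -1 (Q = Add(3, Mul(-1, Add(7, Mul(-1, 3)))) = Add(3, Mul(-1, Add(7, -3))) = Add(3, Mul(-1, 4)) = Add(3, -4) = -1)
Function('w')(g, T) = Add(-1, Mul(9, g)) (Function('w')(g, T) = Add(Mul(Pow(Add(1, 2), 2), g), -1) = Add(Mul(Pow(3, 2), g), -1) = Add(Mul(9, g), -1) = Add(-1, Mul(9, g)))
Mul(Add(-99, 75), Function('w')(Function('O')(4), -11)) = Mul(Add(-99, 75), Add(-1, Mul(9, 4))) = Mul(-24, Add(-1, 36)) = Mul(-24, 35) = -840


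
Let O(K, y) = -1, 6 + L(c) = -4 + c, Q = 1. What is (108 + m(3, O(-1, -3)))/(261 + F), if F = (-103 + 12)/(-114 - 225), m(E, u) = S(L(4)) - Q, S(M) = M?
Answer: 34239/88570 ≈ 0.38658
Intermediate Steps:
L(c) = -10 + c (L(c) = -6 + (-4 + c) = -10 + c)
m(E, u) = -7 (m(E, u) = (-10 + 4) - 1*1 = -6 - 1 = -7)
F = 91/339 (F = -91/(-339) = -91*(-1/339) = 91/339 ≈ 0.26844)
(108 + m(3, O(-1, -3)))/(261 + F) = (108 - 7)/(261 + 91/339) = 101/(88570/339) = 101*(339/88570) = 34239/88570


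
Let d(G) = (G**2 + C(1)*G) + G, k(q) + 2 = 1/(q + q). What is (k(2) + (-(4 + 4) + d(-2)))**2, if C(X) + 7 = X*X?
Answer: 289/16 ≈ 18.063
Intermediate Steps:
C(X) = -7 + X**2 (C(X) = -7 + X*X = -7 + X**2)
k(q) = -2 + 1/(2*q) (k(q) = -2 + 1/(q + q) = -2 + 1/(2*q))
d(G) = G**2 - 5*G (d(G) = (G**2 + (-7 + 1**2)*G) + G = (G**2 + (-7 + 1)*G) + G = (G**2 - 6*G) + G = G**2 - 5*G)
(k(2) + (-(4 + 4) + d(-2)))**2 = ((-2 + (1/2)/2) + (-(4 + 4) - 2*(-5 - 2)))**2 = ((-2 + (1/2)*(1/2)) + (-1*8 - 2*(-7)))**2 = ((-2 + 1/4) + (-8 + 14))**2 = (-7/4 + 6)**2 = (17/4)**2 = 289/16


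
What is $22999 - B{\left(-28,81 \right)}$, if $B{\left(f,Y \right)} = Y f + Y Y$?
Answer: $18706$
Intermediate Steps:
$B{\left(f,Y \right)} = Y^{2} + Y f$ ($B{\left(f,Y \right)} = Y f + Y^{2} = Y^{2} + Y f$)
$22999 - B{\left(-28,81 \right)} = 22999 - 81 \left(81 - 28\right) = 22999 - 81 \cdot 53 = 22999 - 4293 = 18706$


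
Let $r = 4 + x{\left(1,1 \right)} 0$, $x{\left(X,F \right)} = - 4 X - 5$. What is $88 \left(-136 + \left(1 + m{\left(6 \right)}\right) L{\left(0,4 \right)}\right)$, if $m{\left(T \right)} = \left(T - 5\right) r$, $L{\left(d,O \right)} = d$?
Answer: $-11968$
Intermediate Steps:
$x{\left(X,F \right)} = -5 - 4 X$
$r = 4$ ($r = 4 + \left(-5 - 4\right) 0 = 4 - 0 = 4 + 0 = 4$)
$m{\left(T \right)} = -20 + 4 T$ ($m{\left(T \right)} = \left(T - 5\right) 4 = \left(-5 + T\right) 4 = -20 + 4 T$)
$88 \left(-136 + \left(1 + m{\left(6 \right)}\right) L{\left(0,4 \right)}\right) = 88 \left(-136 + \left(1 + \left(-20 + 4 \cdot 6\right)\right) 0\right) = 88 \left(-136 + \left(1 + \left(-20 + 24\right)\right) 0\right) = 88 \left(-136 + \left(1 + 4\right) 0\right) = 88 \left(-136 + 5 \cdot 0\right) = 88 \left(-136 + 0\right) = 88 \left(-136\right) = -11968$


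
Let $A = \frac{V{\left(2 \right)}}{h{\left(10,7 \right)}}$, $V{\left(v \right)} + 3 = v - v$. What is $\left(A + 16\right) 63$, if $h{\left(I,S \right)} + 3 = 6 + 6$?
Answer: $987$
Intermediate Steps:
$h{\left(I,S \right)} = 9$ ($h{\left(I,S \right)} = -3 + \left(6 + 6\right) = -3 + 12 = 9$)
$V{\left(v \right)} = -3$ ($V{\left(v \right)} = -3 + \left(v - v\right) = -3 + 0 = -3$)
$A = - \frac{1}{3}$ ($A = - \frac{3}{9} = \left(-3\right) \frac{1}{9} = - \frac{1}{3} \approx -0.33333$)
$\left(A + 16\right) 63 = \left(- \frac{1}{3} + 16\right) 63 = \frac{47}{3} \cdot 63 = 987$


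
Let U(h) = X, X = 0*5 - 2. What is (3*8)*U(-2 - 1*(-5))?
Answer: -48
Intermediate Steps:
X = -2 (X = 0 - 2 = -2)
U(h) = -2
(3*8)*U(-2 - 1*(-5)) = (3*8)*(-2) = 24*(-2) = -48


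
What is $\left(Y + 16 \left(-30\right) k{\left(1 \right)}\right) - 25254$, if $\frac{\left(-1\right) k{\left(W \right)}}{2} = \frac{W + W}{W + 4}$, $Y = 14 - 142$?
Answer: $-24998$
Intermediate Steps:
$Y = -128$ ($Y = 14 - 142 = -128$)
$k{\left(W \right)} = - \frac{4 W}{4 + W}$ ($k{\left(W \right)} = - 2 \frac{W + W}{W + 4} = - 2 \frac{2 W}{4 + W} = - \frac{4 W}{4 + W}$)
$\left(Y + 16 \left(-30\right) k{\left(1 \right)}\right) - 25254 = \left(-128 + 16 \left(-30\right) \left(\left(-4\right) 1 \frac{1}{4 + 1}\right)\right) - 25254 = \left(-128 - 480 \left(\left(-4\right) 1 \cdot \frac{1}{5}\right)\right) - 25254 = \left(-128 - -384\right) - 25254 = \left(-128 + 384\right) - 25254 = 256 - 25254 = -24998$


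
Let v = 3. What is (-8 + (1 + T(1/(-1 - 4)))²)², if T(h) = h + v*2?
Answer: 913936/625 ≈ 1462.3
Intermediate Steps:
T(h) = 6 + h (T(h) = h + 3*2 = h + 6 = 6 + h)
(-8 + (1 + T(1/(-1 - 4)))²)² = (-8 + (1 + (6 + 1/(-1 - 4)))²)² = (-8 + (1 + (6 + 1/(-5)))²)² = (-8 + (1 + (6 - ⅕))²)² = (-8 + (1 + 29/5)²)² = (-8 + (34/5)²)² = (-8 + 1156/25)² = (956/25)² = 913936/625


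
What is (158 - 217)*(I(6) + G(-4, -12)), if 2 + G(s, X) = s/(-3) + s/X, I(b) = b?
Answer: -1003/3 ≈ -334.33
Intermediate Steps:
G(s, X) = -2 - s/3 + s/X (G(s, X) = -2 + (s/(-3) + s/X) = -2 + (s*(-⅓) + s/X) = -2 + (-s/3 + s/X) = -2 - s/3 + s/X)
(158 - 217)*(I(6) + G(-4, -12)) = (158 - 217)*(6 + (-2 - ⅓*(-4) - 4/(-12))) = -59*(6 + (-2 + 4/3 - 4*(-1/12))) = -59*(6 + (-2 + 4/3 + ⅓)) = -59*(6 - ⅓) = -59*17/3 = -1003/3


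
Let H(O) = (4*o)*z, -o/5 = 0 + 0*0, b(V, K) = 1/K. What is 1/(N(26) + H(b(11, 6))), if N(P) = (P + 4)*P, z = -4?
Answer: 1/780 ≈ 0.0012821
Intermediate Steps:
o = 0 (o = -5*(0 + 0*0) = -5*(0 + 0) = -5*0 = 0)
H(O) = 0 (H(O) = (4*0)*(-4) = 0*(-4) = 0)
N(P) = P*(4 + P) (N(P) = (4 + P)*P = P*(4 + P))
1/(N(26) + H(b(11, 6))) = 1/(26*(4 + 26) + 0) = 1/(26*30 + 0) = 1/(780 + 0) = 1/780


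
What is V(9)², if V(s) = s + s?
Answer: 324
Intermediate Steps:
V(s) = 2*s
V(9)² = (2*9)² = 18² = 324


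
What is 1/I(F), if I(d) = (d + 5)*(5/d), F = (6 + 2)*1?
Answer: 8/65 ≈ 0.12308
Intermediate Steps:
F = 8 (F = 8*1 = 8)
I(d) = 5*(5 + d)/d (I(d) = (5 + d)*(5/d) = 5*(5 + d)/d)
1/I(F) = 1/(5 + 25/8) = 1/(65/8) = 8/65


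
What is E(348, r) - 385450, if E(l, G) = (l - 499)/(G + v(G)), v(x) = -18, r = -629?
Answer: -249385999/647 ≈ -3.8545e+5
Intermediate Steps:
E(l, G) = (-499 + l)/(-18 + G) (E(l, G) = (l - 499)/(G - 18) = (-499 + l)/(-18 + G))
E(348, r) - 385450 = (-499 + 348)/(-18 - 629) - 385450 = -151/(-647) - 385450 = -1/647*(-151) - 385450 = 151/647 - 385450 = -249385999/647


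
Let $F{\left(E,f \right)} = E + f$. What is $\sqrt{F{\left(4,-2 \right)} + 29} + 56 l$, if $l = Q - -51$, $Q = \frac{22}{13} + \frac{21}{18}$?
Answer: $\frac{117628}{39} + \sqrt{31} \approx 3021.7$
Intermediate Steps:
$Q = \frac{223}{78}$ ($Q = 22 \cdot \frac{1}{13} + 21 \cdot \frac{1}{18} = \frac{22}{13} + \frac{7}{6} = \frac{223}{78} \approx 2.859$)
$l = \frac{4201}{78}$ ($l = \frac{223}{78} - -51 = \frac{223}{78} + 51 = \frac{4201}{78} \approx 53.859$)
$\sqrt{F{\left(4,-2 \right)} + 29} + 56 l = \sqrt{\left(4 - 2\right) + 29} + 56 \cdot \frac{4201}{78} = \sqrt{2 + 29} + \frac{117628}{39} = \sqrt{31} + \frac{117628}{39} = \frac{117628}{39} + \sqrt{31}$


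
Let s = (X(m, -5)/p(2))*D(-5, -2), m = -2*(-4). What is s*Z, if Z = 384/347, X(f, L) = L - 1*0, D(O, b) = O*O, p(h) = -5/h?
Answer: 19200/347 ≈ 55.331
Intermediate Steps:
m = 8
D(O, b) = O**2
X(f, L) = L (X(f, L) = L + 0 = L)
Z = 384/347 (Z = 384*(1/347) = 384/347 ≈ 1.1066)
s = 50 (s = -5/((-5/2))*(-5)**2 = -5/((-5*1/2))*25 = -5/(-5/2)*25 = -5*(-2/5)*25 = 2*25 = 50)
s*Z = 50*(384/347) = 19200/347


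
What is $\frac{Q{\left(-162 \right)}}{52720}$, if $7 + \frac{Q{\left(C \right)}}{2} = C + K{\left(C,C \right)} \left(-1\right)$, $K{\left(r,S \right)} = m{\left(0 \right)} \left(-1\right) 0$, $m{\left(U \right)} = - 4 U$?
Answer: $- \frac{169}{26360} \approx -0.0064112$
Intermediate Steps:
$K{\left(r,S \right)} = 0$ ($K{\left(r,S \right)} = \left(-4\right) 0 \left(-1\right) 0 = 0 \left(-1\right) 0 = 0 \cdot 0 = 0$)
$Q{\left(C \right)} = -14 + 2 C$ ($Q{\left(C \right)} = -14 + 2 \left(C + 0 \left(-1\right)\right) = -14 + 2 \left(C + 0\right) = -14 + 2 C$)
$\frac{Q{\left(-162 \right)}}{52720} = \frac{-14 + 2 \left(-162\right)}{52720} = \left(-14 - 324\right) \frac{1}{52720} = \left(-338\right) \frac{1}{52720} = - \frac{169}{26360}$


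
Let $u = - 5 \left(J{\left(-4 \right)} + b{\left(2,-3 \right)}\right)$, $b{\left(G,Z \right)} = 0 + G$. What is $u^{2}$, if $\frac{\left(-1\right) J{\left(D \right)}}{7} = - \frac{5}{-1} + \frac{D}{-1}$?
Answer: $93025$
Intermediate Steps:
$b{\left(G,Z \right)} = G$
$J{\left(D \right)} = -35 + 7 D$ ($J{\left(D \right)} = - 7 \left(- \frac{5}{-1} + \frac{D}{-1}\right) = - 7 \left(\left(-5\right) \left(-1\right) + D \left(-1\right)\right) = - 7 \left(5 - D\right) = -35 + 7 D$)
$u = 305$ ($u = - 5 \left(\left(-35 + 7 \left(-4\right)\right) + 2\right) = - 5 \left(\left(-35 - 28\right) + 2\right) = - 5 \left(-63 + 2\right) = \left(-5\right) \left(-61\right) = 305$)
$u^{2} = 305^{2} = 93025$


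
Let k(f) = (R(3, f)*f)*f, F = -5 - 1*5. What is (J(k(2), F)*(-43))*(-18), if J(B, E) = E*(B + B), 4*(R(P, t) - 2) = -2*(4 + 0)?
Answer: 0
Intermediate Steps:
R(P, t) = 0 (R(P, t) = 2 + (-2*(4 + 0))/4 = 2 + (-2*4)/4 = 2 + (1/4)*(-8) = 2 - 2 = 0)
F = -10 (F = -5 - 5 = -10)
k(f) = 0 (k(f) = (0*f)*f = 0*f = 0)
J(B, E) = 2*B*E (J(B, E) = E*(2*B) = 2*B*E)
(J(k(2), F)*(-43))*(-18) = ((2*0*(-10))*(-43))*(-18) = (0*(-43))*(-18) = 0*(-18) = 0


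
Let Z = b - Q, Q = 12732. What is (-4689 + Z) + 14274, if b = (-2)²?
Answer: -3143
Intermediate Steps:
b = 4
Z = -12728 (Z = 4 - 1*12732 = 4 - 12732 = -12728)
(-4689 + Z) + 14274 = (-4689 - 12728) + 14274 = -17417 + 14274 = -3143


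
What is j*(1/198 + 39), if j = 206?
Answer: 795469/99 ≈ 8035.0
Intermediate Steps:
j*(1/198 + 39) = 206*(1/198 + 39) = 206*(7723/198) = 795469/99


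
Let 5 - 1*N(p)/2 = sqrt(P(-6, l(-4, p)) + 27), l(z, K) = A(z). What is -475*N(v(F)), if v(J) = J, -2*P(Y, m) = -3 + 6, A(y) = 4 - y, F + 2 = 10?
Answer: -4750 + 475*sqrt(102) ≈ 47.265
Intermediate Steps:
F = 8 (F = -2 + 10 = 8)
l(z, K) = 4 - z
P(Y, m) = -3/2 (P(Y, m) = -(-3 + 6)/2 = -1/2*3 = -3/2)
N(p) = 10 - sqrt(102) (N(p) = 10 - 2*sqrt(-3/2 + 27) = 10 - sqrt(102))
-475*N(v(F)) = -475*(10 - sqrt(102)) = -4750 + 475*sqrt(102)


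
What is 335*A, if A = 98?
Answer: 32830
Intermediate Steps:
335*A = 335*98 = 32830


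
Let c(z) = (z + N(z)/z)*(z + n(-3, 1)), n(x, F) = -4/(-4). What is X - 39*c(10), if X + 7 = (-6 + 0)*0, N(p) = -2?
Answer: -21056/5 ≈ -4211.2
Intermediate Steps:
X = -7 (X = -7 + (-6 + 0)*0 = -7 - 6*0 = -7 + 0 = -7)
n(x, F) = 1 (n(x, F) = -4*(-¼) = 1)
c(z) = (1 + z)*(z - 2/z) (c(z) = (z - 2/z)*(z + 1) = (z - 2/z)*(1 + z) = (1 + z)*(z - 2/z))
X - 39*c(10) = -7 - 39*(-2 + 10 + 10² - 2/10) = -7 - 39*(-2 + 10 + 100 - 2*⅒) = -7 - 39*(-2 + 10 + 100 - ⅕) = -7 - 39*539/5 = -7 - 21021/5 = -21056/5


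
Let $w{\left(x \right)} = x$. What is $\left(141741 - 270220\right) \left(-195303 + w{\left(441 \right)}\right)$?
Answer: $25035674898$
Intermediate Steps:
$\left(141741 - 270220\right) \left(-195303 + w{\left(441 \right)}\right) = \left(141741 - 270220\right) \left(-195303 + 441\right) = \left(-128479\right) \left(-194862\right) = 25035674898$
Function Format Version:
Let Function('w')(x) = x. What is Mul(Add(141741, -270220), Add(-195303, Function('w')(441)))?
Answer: 25035674898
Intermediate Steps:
Mul(Add(141741, -270220), Add(-195303, Function('w')(441))) = Mul(Add(141741, -270220), Add(-195303, 441)) = Mul(-128479, -194862) = 25035674898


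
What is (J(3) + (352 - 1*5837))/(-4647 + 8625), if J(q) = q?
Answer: -2741/1989 ≈ -1.3781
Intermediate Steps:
(J(3) + (352 - 1*5837))/(-4647 + 8625) = (3 + (352 - 1*5837))/(-4647 + 8625) = (3 + (352 - 5837))/3978 = (3 - 5485)*(1/3978) = -5482*1/3978 = -2741/1989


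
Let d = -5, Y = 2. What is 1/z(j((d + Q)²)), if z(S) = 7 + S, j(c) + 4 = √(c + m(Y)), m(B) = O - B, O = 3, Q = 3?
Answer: ¾ - √5/4 ≈ 0.19098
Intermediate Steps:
m(B) = 3 - B
j(c) = -4 + √(1 + c) (j(c) = -4 + √(c + (3 - 1*2)) = -4 + √(c + (3 - 2)) = -4 + √(c + 1) = -4 + √(1 + c))
1/z(j((d + Q)²)) = 1/(7 + (-4 + √(1 + (-5 + 3)²))) = 1/(7 + (-4 + √(1 + (-2)²))) = 1/(7 + (-4 + √(1 + 4))) = 1/(7 + (-4 + √5)) = 1/(3 + √5)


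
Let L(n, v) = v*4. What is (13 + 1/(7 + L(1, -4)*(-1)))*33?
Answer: 9900/23 ≈ 430.43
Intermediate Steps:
L(n, v) = 4*v
(13 + 1/(7 + L(1, -4)*(-1)))*33 = (13 + 1/(7 + (4*(-4))*(-1)))*33 = (13 + 1/(7 - 16*(-1)))*33 = (13 + 1/(7 + 16))*33 = (13 + 1/23)*33 = (300/23)*33 = 9900/23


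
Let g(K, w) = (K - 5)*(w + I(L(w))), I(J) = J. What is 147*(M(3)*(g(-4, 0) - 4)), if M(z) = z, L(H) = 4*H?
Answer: -1764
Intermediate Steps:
g(K, w) = 5*w*(-5 + K) (g(K, w) = (K - 5)*(w + 4*w) = (-5 + K)*(5*w) = 5*w*(-5 + K))
147*(M(3)*(g(-4, 0) - 4)) = 147*(3*(5*0*(-5 - 4) - 4)) = 147*(3*(5*0*(-9) - 4)) = 147*(3*(0 - 4)) = 147*(3*(-4)) = 147*(-12) = -1764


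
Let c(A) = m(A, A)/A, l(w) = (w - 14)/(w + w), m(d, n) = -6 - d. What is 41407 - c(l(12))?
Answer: 41336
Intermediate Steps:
l(w) = (-14 + w)/(2*w) (l(w) = (-14 + w)/((2*w)) = (-14 + w)*(1/(2*w)) = (-14 + w)/(2*w))
c(A) = (-6 - A)/A
41407 - c(l(12)) = 41407 - (-6 - (-14 + 12)/(2*12))/((½)*(-14 + 12)/12) = 41407 - (-6 - (-2)/(2*12))/((½)*(1/12)*(-2)) = 41407 - (-6 - 1*(-1/12))/(-1/12) = 41407 - (-12)*(-6 + 1/12) = 41407 - (-12)*(-71)/12 = 41407 - 1*71 = 41407 - 71 = 41336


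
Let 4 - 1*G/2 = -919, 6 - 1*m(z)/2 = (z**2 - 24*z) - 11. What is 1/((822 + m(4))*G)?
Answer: 1/1875536 ≈ 5.3318e-7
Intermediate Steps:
m(z) = 34 - 2*z**2 + 48*z (m(z) = 12 - 2*((z**2 - 24*z) - 11) = 12 - 2*(-11 + z**2 - 24*z) = 12 + (22 - 2*z**2 + 48*z) = 34 - 2*z**2 + 48*z)
G = 1846 (G = 8 - 2*(-919) = 8 + 1838 = 1846)
1/((822 + m(4))*G) = 1/((822 + (34 - 2*4**2 + 48*4))*1846) = (1/1846)/(822 + (34 - 2*16 + 192)) = (1/1846)/(822 + (34 - 32 + 192)) = (1/1846)/(822 + 194) = (1/1846)/1016 = (1/1016)*(1/1846) = 1/1875536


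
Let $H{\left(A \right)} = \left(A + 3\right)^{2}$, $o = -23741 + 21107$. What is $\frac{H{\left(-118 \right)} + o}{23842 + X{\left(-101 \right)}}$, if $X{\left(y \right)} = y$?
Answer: $\frac{10591}{23741} \approx 0.44611$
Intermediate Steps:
$o = -2634$
$H{\left(A \right)} = \left(3 + A\right)^{2}$
$\frac{H{\left(-118 \right)} + o}{23842 + X{\left(-101 \right)}} = \frac{\left(3 - 118\right)^{2} - 2634}{23842 - 101} = \frac{\left(-115\right)^{2} - 2634}{23741} = \left(13225 - 2634\right) \frac{1}{23741} = 10591 \cdot \frac{1}{23741} = \frac{10591}{23741}$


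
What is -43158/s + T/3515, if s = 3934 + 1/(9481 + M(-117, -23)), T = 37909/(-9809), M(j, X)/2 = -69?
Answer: -13904047645786157/1267274745169505 ≈ -10.972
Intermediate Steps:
M(j, X) = -138 (M(j, X) = 2*(-69) = -138)
T = -37909/9809 (T = 37909*(-1/9809) = -37909/9809 ≈ -3.8647)
s = 36755363/9343 (s = 3934 + 1/(9481 - 138) = 3934 + 1/9343 = 36755363/9343 ≈ 3934.0)
-43158/s + T/3515 = -43158/36755363/9343 - 37909/9809/3515 = -43158*9343/36755363 - 37909/9809*1/3515 = -403225194/36755363 - 37909/34478635 = -13904047645786157/1267274745169505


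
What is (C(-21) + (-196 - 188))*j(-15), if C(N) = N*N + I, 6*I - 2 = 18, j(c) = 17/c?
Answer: -3077/45 ≈ -68.378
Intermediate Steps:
I = 10/3 (I = ⅓ + (⅙)*18 = ⅓ + 3 = 10/3 ≈ 3.3333)
C(N) = 10/3 + N² (C(N) = N*N + 10/3 = N² + 10/3 = 10/3 + N²)
(C(-21) + (-196 - 188))*j(-15) = ((10/3 + (-21)²) + (-196 - 188))*(17/(-15)) = ((10/3 + 441) - 384)*(17*(-1/15)) = (1333/3 - 384)*(-17/15) = (181/3)*(-17/15) = -3077/45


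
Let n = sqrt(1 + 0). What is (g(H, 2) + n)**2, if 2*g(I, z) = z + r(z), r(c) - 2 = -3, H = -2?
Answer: 9/4 ≈ 2.2500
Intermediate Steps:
r(c) = -1 (r(c) = 2 - 3 = -1)
g(I, z) = -1/2 + z/2 (g(I, z) = (z - 1)/2 = (-1 + z)/2 = -1/2 + z/2)
n = 1 (n = sqrt(1) = 1)
(g(H, 2) + n)**2 = ((-1/2 + (1/2)*2) + 1)**2 = ((-1/2 + 1) + 1)**2 = (1/2 + 1)**2 = (3/2)**2 = 9/4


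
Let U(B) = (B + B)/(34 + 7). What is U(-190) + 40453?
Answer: 1658193/41 ≈ 40444.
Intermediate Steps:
U(B) = 2*B/41 (U(B) = (2*B)/41 = (2*B)*(1/41) = 2*B/41)
U(-190) + 40453 = (2/41)*(-190) + 40453 = -380/41 + 40453 = 1658193/41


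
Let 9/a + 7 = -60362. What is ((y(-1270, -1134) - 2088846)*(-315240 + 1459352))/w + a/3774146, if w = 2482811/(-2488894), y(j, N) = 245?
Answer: 451691425901428573851673088591/188562394506261938 ≈ 2.3954e+12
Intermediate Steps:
a = -3/20123 (a = 9/(-7 - 60362) = 9/(-60369) = 9*(-1/60369) = -3/20123 ≈ -0.00014908)
w = -2482811/2488894 (w = 2482811*(-1/2488894) = -2482811/2488894 ≈ -0.99756)
((y(-1270, -1134) - 2088846)*(-315240 + 1459352))/w + a/3774146 = ((245 - 2088846)*(-315240 + 1459352))/(-2482811/2488894) - 3/20123/3774146 = -2088601*1144112*(-2488894/2482811) - 3/20123*1/3774146 = -2389593467312*(-2488894/2482811) - 3/75947139958 = 5947444843232032928/2482811 - 3/75947139958 = 451691425901428573851673088591/188562394506261938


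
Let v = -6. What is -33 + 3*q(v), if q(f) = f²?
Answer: 75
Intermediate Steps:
-33 + 3*q(v) = -33 + 3*(-6)² = -33 + 3*36 = -33 + 108 = 75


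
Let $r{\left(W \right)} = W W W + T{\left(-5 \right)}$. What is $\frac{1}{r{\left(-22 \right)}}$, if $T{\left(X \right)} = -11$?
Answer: $- \frac{1}{10659} \approx -9.3817 \cdot 10^{-5}$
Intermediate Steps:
$r{\left(W \right)} = -11 + W^{3}$ ($r{\left(W \right)} = W W W - 11 = W W^{2} - 11 = W^{3} - 11 = -11 + W^{3}$)
$\frac{1}{r{\left(-22 \right)}} = \frac{1}{-11 + \left(-22\right)^{3}} = \frac{1}{-11 - 10648} = \frac{1}{-10659} = - \frac{1}{10659}$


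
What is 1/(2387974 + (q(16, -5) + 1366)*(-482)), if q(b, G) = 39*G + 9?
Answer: 1/1819214 ≈ 5.4969e-7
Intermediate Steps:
q(b, G) = 9 + 39*G
1/(2387974 + (q(16, -5) + 1366)*(-482)) = 1/(2387974 + ((9 + 39*(-5)) + 1366)*(-482)) = 1/(2387974 + ((9 - 195) + 1366)*(-482)) = 1/(2387974 + (-186 + 1366)*(-482)) = 1/(2387974 + 1180*(-482)) = 1/(2387974 - 568760) = 1/1819214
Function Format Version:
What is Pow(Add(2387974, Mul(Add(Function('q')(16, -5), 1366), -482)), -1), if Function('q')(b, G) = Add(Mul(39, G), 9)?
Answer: Rational(1, 1819214) ≈ 5.4969e-7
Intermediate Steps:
Function('q')(b, G) = Add(9, Mul(39, G))
Pow(Add(2387974, Mul(Add(Function('q')(16, -5), 1366), -482)), -1) = Pow(Add(2387974, Mul(Add(Add(9, Mul(39, -5)), 1366), -482)), -1) = Pow(Add(2387974, Mul(Add(Add(9, -195), 1366), -482)), -1) = Pow(Add(2387974, Mul(Add(-186, 1366), -482)), -1) = Pow(Add(2387974, Mul(1180, -482)), -1) = Pow(Add(2387974, -568760), -1) = Pow(1819214, -1) = Rational(1, 1819214)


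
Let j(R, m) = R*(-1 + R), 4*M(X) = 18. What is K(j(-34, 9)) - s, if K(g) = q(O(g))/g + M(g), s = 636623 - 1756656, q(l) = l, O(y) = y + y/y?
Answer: 666422908/595 ≈ 1.1200e+6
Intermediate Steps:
O(y) = 1 + y (O(y) = y + 1 = 1 + y)
M(X) = 9/2 (M(X) = (1/4)*18 = 9/2)
s = -1120033
K(g) = 9/2 + (1 + g)/g (K(g) = (1 + g)/g + 9/2 = 9/2 + (1 + g)/g)
K(j(-34, 9)) - s = (11/2 + 1/(-34*(-1 - 34))) - 1*(-1120033) = (11/2 + 1/(-34*(-35))) + 1120033 = (11/2 + 1/1190) + 1120033 = 3273/595 + 1120033 = 666422908/595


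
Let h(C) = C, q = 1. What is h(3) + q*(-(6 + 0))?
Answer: -3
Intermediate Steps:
h(3) + q*(-(6 + 0)) = 3 + 1*(-(6 + 0)) = 3 + 1*(-1*6) = 3 + 1*(-6) = 3 - 6 = -3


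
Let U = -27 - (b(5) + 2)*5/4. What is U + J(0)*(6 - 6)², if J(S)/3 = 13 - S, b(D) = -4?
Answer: -49/2 ≈ -24.500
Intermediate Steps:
J(S) = 39 - 3*S (J(S) = 3*(13 - S) = 39 - 3*S)
U = -49/2 (U = -27 - (-4 + 2)*5/4 = -27 - (-2)*5*(¼) = -27 - (-2)*5/4 = -27 - 1*(-5/2) = -27 + 5/2 = -49/2 ≈ -24.500)
U + J(0)*(6 - 6)² = -49/2 + (39 - 3*0)*(6 - 6)² = -49/2 + (39 + 0)*0² = -49/2 + 39*0 = -49/2 + 0 = -49/2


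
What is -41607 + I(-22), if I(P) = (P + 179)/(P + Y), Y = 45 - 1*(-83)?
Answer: -4410185/106 ≈ -41606.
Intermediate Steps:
Y = 128 (Y = 45 + 83 = 128)
I(P) = (179 + P)/(128 + P) (I(P) = (P + 179)/(P + 128) = (179 + P)/(128 + P))
-41607 + I(-22) = -41607 + (179 - 22)/(128 - 22) = -41607 + 157/106 = -4410185/106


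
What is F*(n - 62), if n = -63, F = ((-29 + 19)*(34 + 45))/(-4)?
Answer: -49375/2 ≈ -24688.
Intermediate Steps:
F = 395/2 (F = -10*79*(-¼) = -790*(-¼) = 395/2 ≈ 197.50)
F*(n - 62) = 395*(-63 - 62)/2 = (395/2)*(-125) = -49375/2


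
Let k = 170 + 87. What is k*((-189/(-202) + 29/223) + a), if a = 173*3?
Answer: 6020707903/45046 ≈ 1.3366e+5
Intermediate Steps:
a = 519
k = 257
k*((-189/(-202) + 29/223) + a) = 257*((-189/(-202) + 29/223) + 519) = 257*((-189*(-1/202) + 29*(1/223)) + 519) = 257*((189/202 + 29/223) + 519) = 257*(48005/45046 + 519) = 257*(23426879/45046) = 6020707903/45046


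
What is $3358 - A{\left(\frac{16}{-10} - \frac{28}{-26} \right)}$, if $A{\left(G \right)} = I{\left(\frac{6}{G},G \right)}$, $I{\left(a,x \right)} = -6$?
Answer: $3364$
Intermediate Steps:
$A{\left(G \right)} = -6$
$3358 - A{\left(\frac{16}{-10} - \frac{28}{-26} \right)} = 3358 - -6 = 3358 + 6 = 3364$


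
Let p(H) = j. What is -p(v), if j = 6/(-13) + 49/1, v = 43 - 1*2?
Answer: -631/13 ≈ -48.538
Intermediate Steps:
v = 41 (v = 43 - 2 = 41)
j = 631/13 (j = 6*(-1/13) + 49*1 = -6/13 + 49 = 631/13 ≈ 48.538)
p(H) = 631/13
-p(v) = -1*631/13 = -631/13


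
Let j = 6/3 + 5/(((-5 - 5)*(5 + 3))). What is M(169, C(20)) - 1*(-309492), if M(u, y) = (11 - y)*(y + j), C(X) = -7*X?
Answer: 4618313/16 ≈ 2.8864e+5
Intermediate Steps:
j = 31/16 (j = 6*(1/3) + 5/((-10*8)) = 2 + 5/(-80) = 2 + 5*(-1/80) = 2 - 1/16 = 31/16 ≈ 1.9375)
M(u, y) = (11 - y)*(31/16 + y) (M(u, y) = (11 - y)*(y + 31/16) = (11 - y)*(31/16 + y))
M(169, C(20)) - 1*(-309492) = (341/16 - (-7*20)**2 + 145*(-7*20)/16) - 1*(-309492) = (341/16 - 1*(-140)**2 + (145/16)*(-140)) + 309492 = (341/16 - 1*19600 - 5075/4) + 309492 = (341/16 - 19600 - 5075/4) + 309492 = -333559/16 + 309492 = 4618313/16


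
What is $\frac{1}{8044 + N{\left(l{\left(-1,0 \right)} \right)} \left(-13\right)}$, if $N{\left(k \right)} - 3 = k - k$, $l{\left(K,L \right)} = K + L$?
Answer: $\frac{1}{8005} \approx 0.00012492$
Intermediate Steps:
$N{\left(k \right)} = 3$ ($N{\left(k \right)} = 3 + \left(k - k\right) = 3 + 0 = 3$)
$\frac{1}{8044 + N{\left(l{\left(-1,0 \right)} \right)} \left(-13\right)} = \frac{1}{8044 + 3 \left(-13\right)} = \frac{1}{8044 - 39} = \frac{1}{8005}$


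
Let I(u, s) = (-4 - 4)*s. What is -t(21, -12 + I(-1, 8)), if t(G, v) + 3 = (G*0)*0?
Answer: 3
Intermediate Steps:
I(u, s) = -8*s
t(G, v) = -3 (t(G, v) = -3 + (G*0)*0 = -3 + 0*0 = -3 + 0 = -3)
-t(21, -12 + I(-1, 8)) = -1*(-3) = 3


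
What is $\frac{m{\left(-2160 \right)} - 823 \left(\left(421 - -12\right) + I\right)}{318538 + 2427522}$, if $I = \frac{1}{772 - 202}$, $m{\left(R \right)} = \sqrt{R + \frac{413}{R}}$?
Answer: $- \frac{203125453}{1565254200} + \frac{i \sqrt{69990195}}{494290800} \approx -0.12977 + 1.6925 \cdot 10^{-5} i$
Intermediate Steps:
$I = \frac{1}{570} \approx 0.0017544$
$\frac{m{\left(-2160 \right)} - 823 \left(\left(421 - -12\right) + I\right)}{318538 + 2427522} = \frac{\sqrt{-2160 + \frac{413}{-2160}} - 823 \left(\left(421 - -12\right) + \frac{1}{570}\right)}{318538 + 2427522} = \frac{\sqrt{-2160 + 413 \left(- \frac{1}{2160}\right)} - 823 \left(\left(421 + 12\right) + \frac{1}{570}\right)}{2746060} = \left(\sqrt{-2160 - \frac{413}{2160}} - 823 \left(433 + \frac{1}{570}\right)\right) \frac{1}{2746060} = \left(\sqrt{- \frac{4666013}{2160}} - \frac{203125453}{570}\right) \frac{1}{2746060} = \left(\frac{i \sqrt{69990195}}{180} - \frac{203125453}{570}\right) \frac{1}{2746060} = \left(- \frac{203125453}{570} + \frac{i \sqrt{69990195}}{180}\right) \frac{1}{2746060} = - \frac{203125453}{1565254200} + \frac{i \sqrt{69990195}}{494290800}$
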